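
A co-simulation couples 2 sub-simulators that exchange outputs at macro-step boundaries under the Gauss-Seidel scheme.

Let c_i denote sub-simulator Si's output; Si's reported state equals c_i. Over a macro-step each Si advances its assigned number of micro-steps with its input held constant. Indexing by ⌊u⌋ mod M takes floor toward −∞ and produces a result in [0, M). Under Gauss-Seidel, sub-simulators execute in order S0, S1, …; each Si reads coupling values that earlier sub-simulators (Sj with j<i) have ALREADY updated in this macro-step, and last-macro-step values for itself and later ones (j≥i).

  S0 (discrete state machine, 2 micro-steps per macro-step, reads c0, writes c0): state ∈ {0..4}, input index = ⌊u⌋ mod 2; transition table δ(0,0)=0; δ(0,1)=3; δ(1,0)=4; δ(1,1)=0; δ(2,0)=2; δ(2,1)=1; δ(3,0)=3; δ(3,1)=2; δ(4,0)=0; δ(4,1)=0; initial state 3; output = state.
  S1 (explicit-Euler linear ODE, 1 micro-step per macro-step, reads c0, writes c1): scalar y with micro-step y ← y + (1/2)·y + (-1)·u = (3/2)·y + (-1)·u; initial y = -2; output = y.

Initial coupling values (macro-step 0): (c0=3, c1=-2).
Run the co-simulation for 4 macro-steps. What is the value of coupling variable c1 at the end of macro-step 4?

c1 at macro-step 4 = -99/4

macro 1: S0 reads c0=3 → after 2×micro: 1; S1 reads c0=1 → after 1×micro: -4 ⇒ (c0=1, c1=-4)
macro 2: S0 reads c0=1 → after 2×micro: 3; S1 reads c0=3 → after 1×micro: -9 ⇒ (c0=3, c1=-9)
macro 3: S0 reads c0=3 → after 2×micro: 1; S1 reads c0=1 → after 1×micro: -29/2 ⇒ (c0=1, c1=-29/2)
macro 4: S0 reads c0=1 → after 2×micro: 3; S1 reads c0=3 → after 1×micro: -99/4 ⇒ (c0=3, c1=-99/4)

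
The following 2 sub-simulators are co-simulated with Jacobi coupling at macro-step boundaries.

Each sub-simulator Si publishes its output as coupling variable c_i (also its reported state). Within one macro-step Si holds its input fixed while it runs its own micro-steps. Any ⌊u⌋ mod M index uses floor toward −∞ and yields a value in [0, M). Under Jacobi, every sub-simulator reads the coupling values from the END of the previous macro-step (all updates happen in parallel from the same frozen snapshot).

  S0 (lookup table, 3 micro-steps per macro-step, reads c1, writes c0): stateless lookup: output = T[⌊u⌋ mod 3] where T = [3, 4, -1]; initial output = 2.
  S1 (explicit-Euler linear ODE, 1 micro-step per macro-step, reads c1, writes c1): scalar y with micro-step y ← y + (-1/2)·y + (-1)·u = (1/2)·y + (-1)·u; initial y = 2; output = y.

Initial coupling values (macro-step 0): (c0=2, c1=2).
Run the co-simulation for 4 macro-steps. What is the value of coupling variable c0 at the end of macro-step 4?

macro 1: S0 reads c1=2 → after 3×micro: -1; S1 reads c1=2 → after 1×micro: -1 ⇒ (c0=-1, c1=-1)
macro 2: S0 reads c1=-1 → after 3×micro: -1; S1 reads c1=-1 → after 1×micro: 1/2 ⇒ (c0=-1, c1=1/2)
macro 3: S0 reads c1=1/2 → after 3×micro: 3; S1 reads c1=1/2 → after 1×micro: -1/4 ⇒ (c0=3, c1=-1/4)
macro 4: S0 reads c1=-1/4 → after 3×micro: -1; S1 reads c1=-1/4 → after 1×micro: 1/8 ⇒ (c0=-1, c1=1/8)

c0 at macro-step 4 = -1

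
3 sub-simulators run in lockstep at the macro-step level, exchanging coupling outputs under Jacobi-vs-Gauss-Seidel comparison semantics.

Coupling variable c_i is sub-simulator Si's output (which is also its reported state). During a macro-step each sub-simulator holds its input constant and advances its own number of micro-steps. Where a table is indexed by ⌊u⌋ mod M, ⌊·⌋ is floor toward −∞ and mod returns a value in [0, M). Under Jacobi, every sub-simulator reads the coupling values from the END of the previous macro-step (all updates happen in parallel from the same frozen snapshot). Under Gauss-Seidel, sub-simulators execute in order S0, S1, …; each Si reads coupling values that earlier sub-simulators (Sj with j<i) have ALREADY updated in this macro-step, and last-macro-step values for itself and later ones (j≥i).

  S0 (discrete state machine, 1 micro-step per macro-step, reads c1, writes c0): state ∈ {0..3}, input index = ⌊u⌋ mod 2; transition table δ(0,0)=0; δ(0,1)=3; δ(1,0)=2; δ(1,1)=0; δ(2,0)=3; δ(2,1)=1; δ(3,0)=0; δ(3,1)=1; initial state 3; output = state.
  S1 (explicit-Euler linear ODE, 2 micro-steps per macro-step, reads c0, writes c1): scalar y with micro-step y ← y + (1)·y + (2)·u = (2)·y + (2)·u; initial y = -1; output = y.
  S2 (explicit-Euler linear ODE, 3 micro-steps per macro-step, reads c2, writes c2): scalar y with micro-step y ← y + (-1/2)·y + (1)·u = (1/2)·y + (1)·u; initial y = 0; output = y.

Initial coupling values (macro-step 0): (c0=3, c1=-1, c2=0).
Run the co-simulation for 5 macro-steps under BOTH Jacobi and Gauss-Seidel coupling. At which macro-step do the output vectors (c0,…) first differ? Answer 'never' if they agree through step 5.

first divergence at macro-step: 1

[Jacobi] macro 1: S0 reads c1=-1 → after 1×micro: 1; S1 reads c0=3 → after 2×micro: 14; S2 reads c2=0 → after 3×micro: 0 ⇒ (c0=1, c1=14, c2=0)
[Jacobi] macro 2: S0 reads c1=14 → after 1×micro: 2; S1 reads c0=1 → after 2×micro: 62; S2 reads c2=0 → after 3×micro: 0 ⇒ (c0=2, c1=62, c2=0)
[Jacobi] macro 3: S0 reads c1=62 → after 1×micro: 3; S1 reads c0=2 → after 2×micro: 260; S2 reads c2=0 → after 3×micro: 0 ⇒ (c0=3, c1=260, c2=0)
[Jacobi] macro 4: S0 reads c1=260 → after 1×micro: 0; S1 reads c0=3 → after 2×micro: 1058; S2 reads c2=0 → after 3×micro: 0 ⇒ (c0=0, c1=1058, c2=0)
[Jacobi] macro 5: S0 reads c1=1058 → after 1×micro: 0; S1 reads c0=0 → after 2×micro: 4232; S2 reads c2=0 → after 3×micro: 0 ⇒ (c0=0, c1=4232, c2=0)
[Gauss-Seidel] macro 1: S0 reads c1=-1 → after 1×micro: 1; S1 reads c0=1 → after 2×micro: 2; S2 reads c2=0 → after 3×micro: 0 ⇒ (c0=1, c1=2, c2=0)
[Gauss-Seidel] macro 2: S0 reads c1=2 → after 1×micro: 2; S1 reads c0=2 → after 2×micro: 20; S2 reads c2=0 → after 3×micro: 0 ⇒ (c0=2, c1=20, c2=0)
[Gauss-Seidel] macro 3: S0 reads c1=20 → after 1×micro: 3; S1 reads c0=3 → after 2×micro: 98; S2 reads c2=0 → after 3×micro: 0 ⇒ (c0=3, c1=98, c2=0)
[Gauss-Seidel] macro 4: S0 reads c1=98 → after 1×micro: 0; S1 reads c0=0 → after 2×micro: 392; S2 reads c2=0 → after 3×micro: 0 ⇒ (c0=0, c1=392, c2=0)
[Gauss-Seidel] macro 5: S0 reads c1=392 → after 1×micro: 0; S1 reads c0=0 → after 2×micro: 1568; S2 reads c2=0 → after 3×micro: 0 ⇒ (c0=0, c1=1568, c2=0)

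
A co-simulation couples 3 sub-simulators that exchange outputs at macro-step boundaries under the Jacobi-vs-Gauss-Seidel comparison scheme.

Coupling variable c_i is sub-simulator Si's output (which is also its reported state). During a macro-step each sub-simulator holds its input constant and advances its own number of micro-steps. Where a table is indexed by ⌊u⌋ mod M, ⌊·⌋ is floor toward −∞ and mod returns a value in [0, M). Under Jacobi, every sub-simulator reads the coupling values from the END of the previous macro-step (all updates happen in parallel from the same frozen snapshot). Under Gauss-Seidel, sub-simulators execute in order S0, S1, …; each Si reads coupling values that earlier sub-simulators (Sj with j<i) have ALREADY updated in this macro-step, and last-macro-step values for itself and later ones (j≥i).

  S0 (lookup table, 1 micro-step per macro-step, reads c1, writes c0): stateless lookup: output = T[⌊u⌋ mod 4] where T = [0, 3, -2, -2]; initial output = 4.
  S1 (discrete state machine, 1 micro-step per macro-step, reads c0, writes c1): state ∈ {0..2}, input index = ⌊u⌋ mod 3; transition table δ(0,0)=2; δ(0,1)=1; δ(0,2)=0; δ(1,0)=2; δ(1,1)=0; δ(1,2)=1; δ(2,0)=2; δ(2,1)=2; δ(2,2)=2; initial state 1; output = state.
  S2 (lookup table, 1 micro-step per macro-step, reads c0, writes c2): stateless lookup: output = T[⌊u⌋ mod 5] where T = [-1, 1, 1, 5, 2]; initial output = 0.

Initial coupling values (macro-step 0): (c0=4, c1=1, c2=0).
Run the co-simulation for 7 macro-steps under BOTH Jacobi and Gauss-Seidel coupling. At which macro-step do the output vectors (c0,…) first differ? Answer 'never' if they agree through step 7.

first divergence at macro-step: 1

[Jacobi] macro 1: S0 reads c1=1 → after 1×micro: 3; S1 reads c0=4 → after 1×micro: 0; S2 reads c0=4 → after 1×micro: 2 ⇒ (c0=3, c1=0, c2=2)
[Jacobi] macro 2: S0 reads c1=0 → after 1×micro: 0; S1 reads c0=3 → after 1×micro: 2; S2 reads c0=3 → after 1×micro: 5 ⇒ (c0=0, c1=2, c2=5)
[Jacobi] macro 3: S0 reads c1=2 → after 1×micro: -2; S1 reads c0=0 → after 1×micro: 2; S2 reads c0=0 → after 1×micro: -1 ⇒ (c0=-2, c1=2, c2=-1)
[Jacobi] macro 4: S0 reads c1=2 → after 1×micro: -2; S1 reads c0=-2 → after 1×micro: 2; S2 reads c0=-2 → after 1×micro: 5 ⇒ (c0=-2, c1=2, c2=5)
[Jacobi] macro 5: S0 reads c1=2 → after 1×micro: -2; S1 reads c0=-2 → after 1×micro: 2; S2 reads c0=-2 → after 1×micro: 5 ⇒ (c0=-2, c1=2, c2=5)
[Jacobi] macro 6: S0 reads c1=2 → after 1×micro: -2; S1 reads c0=-2 → after 1×micro: 2; S2 reads c0=-2 → after 1×micro: 5 ⇒ (c0=-2, c1=2, c2=5)
[Jacobi] macro 7: S0 reads c1=2 → after 1×micro: -2; S1 reads c0=-2 → after 1×micro: 2; S2 reads c0=-2 → after 1×micro: 5 ⇒ (c0=-2, c1=2, c2=5)
[Gauss-Seidel] macro 1: S0 reads c1=1 → after 1×micro: 3; S1 reads c0=3 → after 1×micro: 2; S2 reads c0=3 → after 1×micro: 5 ⇒ (c0=3, c1=2, c2=5)
[Gauss-Seidel] macro 2: S0 reads c1=2 → after 1×micro: -2; S1 reads c0=-2 → after 1×micro: 2; S2 reads c0=-2 → after 1×micro: 5 ⇒ (c0=-2, c1=2, c2=5)
[Gauss-Seidel] macro 3: S0 reads c1=2 → after 1×micro: -2; S1 reads c0=-2 → after 1×micro: 2; S2 reads c0=-2 → after 1×micro: 5 ⇒ (c0=-2, c1=2, c2=5)
[Gauss-Seidel] macro 4: S0 reads c1=2 → after 1×micro: -2; S1 reads c0=-2 → after 1×micro: 2; S2 reads c0=-2 → after 1×micro: 5 ⇒ (c0=-2, c1=2, c2=5)
[Gauss-Seidel] macro 5: S0 reads c1=2 → after 1×micro: -2; S1 reads c0=-2 → after 1×micro: 2; S2 reads c0=-2 → after 1×micro: 5 ⇒ (c0=-2, c1=2, c2=5)
[Gauss-Seidel] macro 6: S0 reads c1=2 → after 1×micro: -2; S1 reads c0=-2 → after 1×micro: 2; S2 reads c0=-2 → after 1×micro: 5 ⇒ (c0=-2, c1=2, c2=5)
[Gauss-Seidel] macro 7: S0 reads c1=2 → after 1×micro: -2; S1 reads c0=-2 → after 1×micro: 2; S2 reads c0=-2 → after 1×micro: 5 ⇒ (c0=-2, c1=2, c2=5)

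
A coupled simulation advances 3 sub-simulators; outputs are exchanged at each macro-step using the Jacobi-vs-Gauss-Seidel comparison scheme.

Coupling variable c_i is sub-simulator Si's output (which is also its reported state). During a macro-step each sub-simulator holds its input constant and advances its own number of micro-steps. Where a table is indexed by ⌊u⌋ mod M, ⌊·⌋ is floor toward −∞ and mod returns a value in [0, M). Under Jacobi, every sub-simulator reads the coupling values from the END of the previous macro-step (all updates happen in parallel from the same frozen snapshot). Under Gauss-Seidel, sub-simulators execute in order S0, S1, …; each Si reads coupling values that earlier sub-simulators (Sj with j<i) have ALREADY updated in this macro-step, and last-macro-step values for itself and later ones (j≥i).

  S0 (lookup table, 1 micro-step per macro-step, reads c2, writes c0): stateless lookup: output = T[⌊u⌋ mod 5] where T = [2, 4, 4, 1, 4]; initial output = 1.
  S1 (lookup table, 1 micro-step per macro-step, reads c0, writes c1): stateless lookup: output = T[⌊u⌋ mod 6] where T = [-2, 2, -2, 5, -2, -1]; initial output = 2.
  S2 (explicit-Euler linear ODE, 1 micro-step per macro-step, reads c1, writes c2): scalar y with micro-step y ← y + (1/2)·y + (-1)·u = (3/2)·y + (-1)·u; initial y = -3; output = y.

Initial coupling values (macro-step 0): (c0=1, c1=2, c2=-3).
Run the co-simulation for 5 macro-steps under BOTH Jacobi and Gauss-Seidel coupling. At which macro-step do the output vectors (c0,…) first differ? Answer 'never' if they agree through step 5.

[Jacobi] macro 1: S0 reads c2=-3 → after 1×micro: 4; S1 reads c0=1 → after 1×micro: 2; S2 reads c1=2 → after 1×micro: -13/2 ⇒ (c0=4, c1=2, c2=-13/2)
[Jacobi] macro 2: S0 reads c2=-13/2 → after 1×micro: 1; S1 reads c0=4 → after 1×micro: -2; S2 reads c1=2 → after 1×micro: -47/4 ⇒ (c0=1, c1=-2, c2=-47/4)
[Jacobi] macro 3: S0 reads c2=-47/4 → after 1×micro: 1; S1 reads c0=1 → after 1×micro: 2; S2 reads c1=-2 → after 1×micro: -125/8 ⇒ (c0=1, c1=2, c2=-125/8)
[Jacobi] macro 4: S0 reads c2=-125/8 → after 1×micro: 4; S1 reads c0=1 → after 1×micro: 2; S2 reads c1=2 → after 1×micro: -407/16 ⇒ (c0=4, c1=2, c2=-407/16)
[Jacobi] macro 5: S0 reads c2=-407/16 → after 1×micro: 4; S1 reads c0=4 → after 1×micro: -2; S2 reads c1=2 → after 1×micro: -1285/32 ⇒ (c0=4, c1=-2, c2=-1285/32)
[Gauss-Seidel] macro 1: S0 reads c2=-3 → after 1×micro: 4; S1 reads c0=4 → after 1×micro: -2; S2 reads c1=-2 → after 1×micro: -5/2 ⇒ (c0=4, c1=-2, c2=-5/2)
[Gauss-Seidel] macro 2: S0 reads c2=-5/2 → after 1×micro: 4; S1 reads c0=4 → after 1×micro: -2; S2 reads c1=-2 → after 1×micro: -7/4 ⇒ (c0=4, c1=-2, c2=-7/4)
[Gauss-Seidel] macro 3: S0 reads c2=-7/4 → after 1×micro: 1; S1 reads c0=1 → after 1×micro: 2; S2 reads c1=2 → after 1×micro: -37/8 ⇒ (c0=1, c1=2, c2=-37/8)
[Gauss-Seidel] macro 4: S0 reads c2=-37/8 → after 1×micro: 2; S1 reads c0=2 → after 1×micro: -2; S2 reads c1=-2 → after 1×micro: -79/16 ⇒ (c0=2, c1=-2, c2=-79/16)
[Gauss-Seidel] macro 5: S0 reads c2=-79/16 → after 1×micro: 2; S1 reads c0=2 → after 1×micro: -2; S2 reads c1=-2 → after 1×micro: -173/32 ⇒ (c0=2, c1=-2, c2=-173/32)

first divergence at macro-step: 1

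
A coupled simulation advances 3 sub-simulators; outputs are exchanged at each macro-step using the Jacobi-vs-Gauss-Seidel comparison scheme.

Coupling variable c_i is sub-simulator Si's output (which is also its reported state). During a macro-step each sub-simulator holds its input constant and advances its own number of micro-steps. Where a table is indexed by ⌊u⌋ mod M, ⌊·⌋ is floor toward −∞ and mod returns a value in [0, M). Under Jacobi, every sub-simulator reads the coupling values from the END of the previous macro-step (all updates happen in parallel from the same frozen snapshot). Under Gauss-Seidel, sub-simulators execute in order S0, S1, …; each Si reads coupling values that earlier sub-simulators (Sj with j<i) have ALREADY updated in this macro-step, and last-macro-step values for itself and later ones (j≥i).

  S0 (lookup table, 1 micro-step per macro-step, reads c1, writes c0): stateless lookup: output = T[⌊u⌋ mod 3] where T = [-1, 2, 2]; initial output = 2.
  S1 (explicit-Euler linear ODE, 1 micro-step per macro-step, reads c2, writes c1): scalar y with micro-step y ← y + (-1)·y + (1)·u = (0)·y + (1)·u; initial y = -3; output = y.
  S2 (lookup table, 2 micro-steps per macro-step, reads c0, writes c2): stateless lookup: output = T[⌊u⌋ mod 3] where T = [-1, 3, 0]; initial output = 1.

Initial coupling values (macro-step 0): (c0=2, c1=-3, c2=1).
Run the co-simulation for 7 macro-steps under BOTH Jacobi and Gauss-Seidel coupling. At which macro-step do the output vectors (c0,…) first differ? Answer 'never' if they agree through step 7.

[Jacobi] macro 1: S0 reads c1=-3 → after 1×micro: -1; S1 reads c2=1 → after 1×micro: 1; S2 reads c0=2 → after 2×micro: 0 ⇒ (c0=-1, c1=1, c2=0)
[Jacobi] macro 2: S0 reads c1=1 → after 1×micro: 2; S1 reads c2=0 → after 1×micro: 0; S2 reads c0=-1 → after 2×micro: 0 ⇒ (c0=2, c1=0, c2=0)
[Jacobi] macro 3: S0 reads c1=0 → after 1×micro: -1; S1 reads c2=0 → after 1×micro: 0; S2 reads c0=2 → after 2×micro: 0 ⇒ (c0=-1, c1=0, c2=0)
[Jacobi] macro 4: S0 reads c1=0 → after 1×micro: -1; S1 reads c2=0 → after 1×micro: 0; S2 reads c0=-1 → after 2×micro: 0 ⇒ (c0=-1, c1=0, c2=0)
[Jacobi] macro 5: S0 reads c1=0 → after 1×micro: -1; S1 reads c2=0 → after 1×micro: 0; S2 reads c0=-1 → after 2×micro: 0 ⇒ (c0=-1, c1=0, c2=0)
[Jacobi] macro 6: S0 reads c1=0 → after 1×micro: -1; S1 reads c2=0 → after 1×micro: 0; S2 reads c0=-1 → after 2×micro: 0 ⇒ (c0=-1, c1=0, c2=0)
[Jacobi] macro 7: S0 reads c1=0 → after 1×micro: -1; S1 reads c2=0 → after 1×micro: 0; S2 reads c0=-1 → after 2×micro: 0 ⇒ (c0=-1, c1=0, c2=0)
[Gauss-Seidel] macro 1: S0 reads c1=-3 → after 1×micro: -1; S1 reads c2=1 → after 1×micro: 1; S2 reads c0=-1 → after 2×micro: 0 ⇒ (c0=-1, c1=1, c2=0)
[Gauss-Seidel] macro 2: S0 reads c1=1 → after 1×micro: 2; S1 reads c2=0 → after 1×micro: 0; S2 reads c0=2 → after 2×micro: 0 ⇒ (c0=2, c1=0, c2=0)
[Gauss-Seidel] macro 3: S0 reads c1=0 → after 1×micro: -1; S1 reads c2=0 → after 1×micro: 0; S2 reads c0=-1 → after 2×micro: 0 ⇒ (c0=-1, c1=0, c2=0)
[Gauss-Seidel] macro 4: S0 reads c1=0 → after 1×micro: -1; S1 reads c2=0 → after 1×micro: 0; S2 reads c0=-1 → after 2×micro: 0 ⇒ (c0=-1, c1=0, c2=0)
[Gauss-Seidel] macro 5: S0 reads c1=0 → after 1×micro: -1; S1 reads c2=0 → after 1×micro: 0; S2 reads c0=-1 → after 2×micro: 0 ⇒ (c0=-1, c1=0, c2=0)
[Gauss-Seidel] macro 6: S0 reads c1=0 → after 1×micro: -1; S1 reads c2=0 → after 1×micro: 0; S2 reads c0=-1 → after 2×micro: 0 ⇒ (c0=-1, c1=0, c2=0)
[Gauss-Seidel] macro 7: S0 reads c1=0 → after 1×micro: -1; S1 reads c2=0 → after 1×micro: 0; S2 reads c0=-1 → after 2×micro: 0 ⇒ (c0=-1, c1=0, c2=0)

first divergence at macro-step: never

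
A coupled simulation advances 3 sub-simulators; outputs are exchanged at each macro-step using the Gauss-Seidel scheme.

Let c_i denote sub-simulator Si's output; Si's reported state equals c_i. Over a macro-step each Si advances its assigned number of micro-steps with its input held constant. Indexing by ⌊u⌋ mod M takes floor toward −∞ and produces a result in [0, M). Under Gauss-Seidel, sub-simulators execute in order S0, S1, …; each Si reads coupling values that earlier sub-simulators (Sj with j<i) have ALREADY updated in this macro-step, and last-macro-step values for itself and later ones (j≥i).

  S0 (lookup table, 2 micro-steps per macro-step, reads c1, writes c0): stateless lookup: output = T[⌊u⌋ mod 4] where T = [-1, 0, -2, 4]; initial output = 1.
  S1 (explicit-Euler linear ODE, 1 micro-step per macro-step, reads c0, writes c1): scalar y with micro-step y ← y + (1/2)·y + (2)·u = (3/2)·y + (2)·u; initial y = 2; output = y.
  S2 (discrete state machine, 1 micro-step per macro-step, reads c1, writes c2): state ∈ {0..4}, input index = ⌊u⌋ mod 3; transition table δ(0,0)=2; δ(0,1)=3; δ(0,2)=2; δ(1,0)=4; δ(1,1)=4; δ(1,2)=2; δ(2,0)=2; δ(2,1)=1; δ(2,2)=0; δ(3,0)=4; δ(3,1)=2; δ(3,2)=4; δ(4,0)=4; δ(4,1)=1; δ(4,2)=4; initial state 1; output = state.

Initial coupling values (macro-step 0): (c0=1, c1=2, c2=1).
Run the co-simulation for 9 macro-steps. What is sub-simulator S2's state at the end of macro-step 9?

macro 1: S0 reads c1=2 → after 2×micro: -2; S1 reads c0=-2 → after 1×micro: -1; S2 reads c1=-1 → after 1×micro: 2 ⇒ (c0=-2, c1=-1, c2=2)
macro 2: S0 reads c1=-1 → after 2×micro: 4; S1 reads c0=4 → after 1×micro: 13/2; S2 reads c1=13/2 → after 1×micro: 2 ⇒ (c0=4, c1=13/2, c2=2)
macro 3: S0 reads c1=13/2 → after 2×micro: -2; S1 reads c0=-2 → after 1×micro: 23/4; S2 reads c1=23/4 → after 1×micro: 0 ⇒ (c0=-2, c1=23/4, c2=0)
macro 4: S0 reads c1=23/4 → after 2×micro: 0; S1 reads c0=0 → after 1×micro: 69/8; S2 reads c1=69/8 → after 1×micro: 2 ⇒ (c0=0, c1=69/8, c2=2)
macro 5: S0 reads c1=69/8 → after 2×micro: -1; S1 reads c0=-1 → after 1×micro: 175/16; S2 reads c1=175/16 → after 1×micro: 1 ⇒ (c0=-1, c1=175/16, c2=1)
macro 6: S0 reads c1=175/16 → after 2×micro: -2; S1 reads c0=-2 → after 1×micro: 397/32; S2 reads c1=397/32 → after 1×micro: 4 ⇒ (c0=-2, c1=397/32, c2=4)
macro 7: S0 reads c1=397/32 → after 2×micro: -1; S1 reads c0=-1 → after 1×micro: 1063/64; S2 reads c1=1063/64 → after 1×micro: 1 ⇒ (c0=-1, c1=1063/64, c2=1)
macro 8: S0 reads c1=1063/64 → after 2×micro: -1; S1 reads c0=-1 → after 1×micro: 2933/128; S2 reads c1=2933/128 → after 1×micro: 4 ⇒ (c0=-1, c1=2933/128, c2=4)
macro 9: S0 reads c1=2933/128 → after 2×micro: -2; S1 reads c0=-2 → after 1×micro: 7775/256; S2 reads c1=7775/256 → after 1×micro: 4 ⇒ (c0=-2, c1=7775/256, c2=4)

S2 state at macro-step 9 = 4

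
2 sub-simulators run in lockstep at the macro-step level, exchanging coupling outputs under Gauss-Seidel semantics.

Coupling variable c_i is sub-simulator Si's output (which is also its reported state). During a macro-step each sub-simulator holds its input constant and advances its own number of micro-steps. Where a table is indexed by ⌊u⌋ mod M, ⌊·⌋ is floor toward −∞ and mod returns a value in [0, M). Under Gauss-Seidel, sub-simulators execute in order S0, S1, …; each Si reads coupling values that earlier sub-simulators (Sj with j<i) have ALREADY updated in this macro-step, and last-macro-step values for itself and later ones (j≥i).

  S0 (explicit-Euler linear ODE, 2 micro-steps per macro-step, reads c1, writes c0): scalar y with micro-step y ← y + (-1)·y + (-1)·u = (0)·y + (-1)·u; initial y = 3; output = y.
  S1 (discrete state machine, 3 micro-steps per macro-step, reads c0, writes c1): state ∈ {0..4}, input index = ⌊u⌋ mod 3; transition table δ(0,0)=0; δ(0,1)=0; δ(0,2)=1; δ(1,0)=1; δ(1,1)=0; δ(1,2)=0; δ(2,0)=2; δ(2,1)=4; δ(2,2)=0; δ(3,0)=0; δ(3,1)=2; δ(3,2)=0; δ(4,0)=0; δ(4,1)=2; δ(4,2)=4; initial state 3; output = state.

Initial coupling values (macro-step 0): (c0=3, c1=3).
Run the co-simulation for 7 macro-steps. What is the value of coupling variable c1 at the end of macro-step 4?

macro 1: S0 reads c1=3 → after 2×micro: -3; S1 reads c0=-3 → after 3×micro: 0 ⇒ (c0=-3, c1=0)
macro 2: S0 reads c1=0 → after 2×micro: 0; S1 reads c0=0 → after 3×micro: 0 ⇒ (c0=0, c1=0)
macro 3: S0 reads c1=0 → after 2×micro: 0; S1 reads c0=0 → after 3×micro: 0 ⇒ (c0=0, c1=0)
macro 4: S0 reads c1=0 → after 2×micro: 0; S1 reads c0=0 → after 3×micro: 0 ⇒ (c0=0, c1=0)
macro 5: S0 reads c1=0 → after 2×micro: 0; S1 reads c0=0 → after 3×micro: 0 ⇒ (c0=0, c1=0)
macro 6: S0 reads c1=0 → after 2×micro: 0; S1 reads c0=0 → after 3×micro: 0 ⇒ (c0=0, c1=0)
macro 7: S0 reads c1=0 → after 2×micro: 0; S1 reads c0=0 → after 3×micro: 0 ⇒ (c0=0, c1=0)

c1 at macro-step 4 = 0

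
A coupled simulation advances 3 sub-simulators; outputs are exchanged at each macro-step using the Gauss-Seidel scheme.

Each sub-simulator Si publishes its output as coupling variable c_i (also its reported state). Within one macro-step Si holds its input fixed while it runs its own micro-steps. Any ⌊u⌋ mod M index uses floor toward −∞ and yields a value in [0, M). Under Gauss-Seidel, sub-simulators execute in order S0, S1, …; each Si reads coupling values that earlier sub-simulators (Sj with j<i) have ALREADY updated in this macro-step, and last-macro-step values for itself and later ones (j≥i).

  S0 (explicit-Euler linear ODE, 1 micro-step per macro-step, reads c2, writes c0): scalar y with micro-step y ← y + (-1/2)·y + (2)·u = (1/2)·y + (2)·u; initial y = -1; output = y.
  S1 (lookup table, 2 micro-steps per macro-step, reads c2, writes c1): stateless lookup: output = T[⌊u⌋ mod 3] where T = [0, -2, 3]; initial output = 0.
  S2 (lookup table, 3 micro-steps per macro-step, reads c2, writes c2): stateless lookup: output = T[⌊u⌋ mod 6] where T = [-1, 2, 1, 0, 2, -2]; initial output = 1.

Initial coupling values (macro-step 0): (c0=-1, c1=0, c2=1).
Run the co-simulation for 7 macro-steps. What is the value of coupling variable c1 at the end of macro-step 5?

c1 at macro-step 5 = -2

macro 1: S0 reads c2=1 → after 1×micro: 3/2; S1 reads c2=1 → after 2×micro: -2; S2 reads c2=1 → after 3×micro: 2 ⇒ (c0=3/2, c1=-2, c2=2)
macro 2: S0 reads c2=2 → after 1×micro: 19/4; S1 reads c2=2 → after 2×micro: 3; S2 reads c2=2 → after 3×micro: 1 ⇒ (c0=19/4, c1=3, c2=1)
macro 3: S0 reads c2=1 → after 1×micro: 35/8; S1 reads c2=1 → after 2×micro: -2; S2 reads c2=1 → after 3×micro: 2 ⇒ (c0=35/8, c1=-2, c2=2)
macro 4: S0 reads c2=2 → after 1×micro: 99/16; S1 reads c2=2 → after 2×micro: 3; S2 reads c2=2 → after 3×micro: 1 ⇒ (c0=99/16, c1=3, c2=1)
macro 5: S0 reads c2=1 → after 1×micro: 163/32; S1 reads c2=1 → after 2×micro: -2; S2 reads c2=1 → after 3×micro: 2 ⇒ (c0=163/32, c1=-2, c2=2)
macro 6: S0 reads c2=2 → after 1×micro: 419/64; S1 reads c2=2 → after 2×micro: 3; S2 reads c2=2 → after 3×micro: 1 ⇒ (c0=419/64, c1=3, c2=1)
macro 7: S0 reads c2=1 → after 1×micro: 675/128; S1 reads c2=1 → after 2×micro: -2; S2 reads c2=1 → after 3×micro: 2 ⇒ (c0=675/128, c1=-2, c2=2)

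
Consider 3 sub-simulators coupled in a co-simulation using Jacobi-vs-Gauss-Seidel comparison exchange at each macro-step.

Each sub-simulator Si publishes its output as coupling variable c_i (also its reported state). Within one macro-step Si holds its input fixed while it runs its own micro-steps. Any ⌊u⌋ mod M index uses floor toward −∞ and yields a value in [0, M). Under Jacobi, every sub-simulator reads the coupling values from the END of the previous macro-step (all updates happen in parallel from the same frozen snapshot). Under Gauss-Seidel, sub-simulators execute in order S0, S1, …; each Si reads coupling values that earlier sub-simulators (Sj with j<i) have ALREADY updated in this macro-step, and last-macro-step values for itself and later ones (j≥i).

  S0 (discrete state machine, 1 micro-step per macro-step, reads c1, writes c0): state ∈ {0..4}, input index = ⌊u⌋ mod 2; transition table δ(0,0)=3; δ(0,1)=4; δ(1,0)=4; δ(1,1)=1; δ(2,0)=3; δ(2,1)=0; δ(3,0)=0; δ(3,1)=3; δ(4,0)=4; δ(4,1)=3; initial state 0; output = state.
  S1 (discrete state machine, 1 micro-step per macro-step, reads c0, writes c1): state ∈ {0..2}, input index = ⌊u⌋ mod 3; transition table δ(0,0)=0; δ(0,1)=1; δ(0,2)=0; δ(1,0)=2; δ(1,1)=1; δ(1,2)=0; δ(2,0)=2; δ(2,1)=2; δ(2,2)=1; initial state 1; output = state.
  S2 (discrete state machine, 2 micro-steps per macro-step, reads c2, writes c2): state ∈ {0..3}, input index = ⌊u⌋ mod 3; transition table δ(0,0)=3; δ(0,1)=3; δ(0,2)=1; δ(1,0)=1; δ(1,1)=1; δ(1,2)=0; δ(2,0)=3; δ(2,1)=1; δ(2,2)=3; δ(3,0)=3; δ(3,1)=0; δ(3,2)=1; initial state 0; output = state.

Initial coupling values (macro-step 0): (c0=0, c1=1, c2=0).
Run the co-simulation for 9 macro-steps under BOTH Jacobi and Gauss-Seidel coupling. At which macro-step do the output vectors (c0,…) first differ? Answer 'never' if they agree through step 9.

first divergence at macro-step: 1

[Jacobi] macro 1: S0 reads c1=1 → after 1×micro: 4; S1 reads c0=0 → after 1×micro: 2; S2 reads c2=0 → after 2×micro: 3 ⇒ (c0=4, c1=2, c2=3)
[Jacobi] macro 2: S0 reads c1=2 → after 1×micro: 4; S1 reads c0=4 → after 1×micro: 2; S2 reads c2=3 → after 2×micro: 3 ⇒ (c0=4, c1=2, c2=3)
[Jacobi] macro 3: S0 reads c1=2 → after 1×micro: 4; S1 reads c0=4 → after 1×micro: 2; S2 reads c2=3 → after 2×micro: 3 ⇒ (c0=4, c1=2, c2=3)
[Jacobi] macro 4: S0 reads c1=2 → after 1×micro: 4; S1 reads c0=4 → after 1×micro: 2; S2 reads c2=3 → after 2×micro: 3 ⇒ (c0=4, c1=2, c2=3)
[Jacobi] macro 5: S0 reads c1=2 → after 1×micro: 4; S1 reads c0=4 → after 1×micro: 2; S2 reads c2=3 → after 2×micro: 3 ⇒ (c0=4, c1=2, c2=3)
[Jacobi] macro 6: S0 reads c1=2 → after 1×micro: 4; S1 reads c0=4 → after 1×micro: 2; S2 reads c2=3 → after 2×micro: 3 ⇒ (c0=4, c1=2, c2=3)
[Jacobi] macro 7: S0 reads c1=2 → after 1×micro: 4; S1 reads c0=4 → after 1×micro: 2; S2 reads c2=3 → after 2×micro: 3 ⇒ (c0=4, c1=2, c2=3)
[Jacobi] macro 8: S0 reads c1=2 → after 1×micro: 4; S1 reads c0=4 → after 1×micro: 2; S2 reads c2=3 → after 2×micro: 3 ⇒ (c0=4, c1=2, c2=3)
[Jacobi] macro 9: S0 reads c1=2 → after 1×micro: 4; S1 reads c0=4 → after 1×micro: 2; S2 reads c2=3 → after 2×micro: 3 ⇒ (c0=4, c1=2, c2=3)
[Gauss-Seidel] macro 1: S0 reads c1=1 → after 1×micro: 4; S1 reads c0=4 → after 1×micro: 1; S2 reads c2=0 → after 2×micro: 3 ⇒ (c0=4, c1=1, c2=3)
[Gauss-Seidel] macro 2: S0 reads c1=1 → after 1×micro: 3; S1 reads c0=3 → after 1×micro: 2; S2 reads c2=3 → after 2×micro: 3 ⇒ (c0=3, c1=2, c2=3)
[Gauss-Seidel] macro 3: S0 reads c1=2 → after 1×micro: 0; S1 reads c0=0 → after 1×micro: 2; S2 reads c2=3 → after 2×micro: 3 ⇒ (c0=0, c1=2, c2=3)
[Gauss-Seidel] macro 4: S0 reads c1=2 → after 1×micro: 3; S1 reads c0=3 → after 1×micro: 2; S2 reads c2=3 → after 2×micro: 3 ⇒ (c0=3, c1=2, c2=3)
[Gauss-Seidel] macro 5: S0 reads c1=2 → after 1×micro: 0; S1 reads c0=0 → after 1×micro: 2; S2 reads c2=3 → after 2×micro: 3 ⇒ (c0=0, c1=2, c2=3)
[Gauss-Seidel] macro 6: S0 reads c1=2 → after 1×micro: 3; S1 reads c0=3 → after 1×micro: 2; S2 reads c2=3 → after 2×micro: 3 ⇒ (c0=3, c1=2, c2=3)
[Gauss-Seidel] macro 7: S0 reads c1=2 → after 1×micro: 0; S1 reads c0=0 → after 1×micro: 2; S2 reads c2=3 → after 2×micro: 3 ⇒ (c0=0, c1=2, c2=3)
[Gauss-Seidel] macro 8: S0 reads c1=2 → after 1×micro: 3; S1 reads c0=3 → after 1×micro: 2; S2 reads c2=3 → after 2×micro: 3 ⇒ (c0=3, c1=2, c2=3)
[Gauss-Seidel] macro 9: S0 reads c1=2 → after 1×micro: 0; S1 reads c0=0 → after 1×micro: 2; S2 reads c2=3 → after 2×micro: 3 ⇒ (c0=0, c1=2, c2=3)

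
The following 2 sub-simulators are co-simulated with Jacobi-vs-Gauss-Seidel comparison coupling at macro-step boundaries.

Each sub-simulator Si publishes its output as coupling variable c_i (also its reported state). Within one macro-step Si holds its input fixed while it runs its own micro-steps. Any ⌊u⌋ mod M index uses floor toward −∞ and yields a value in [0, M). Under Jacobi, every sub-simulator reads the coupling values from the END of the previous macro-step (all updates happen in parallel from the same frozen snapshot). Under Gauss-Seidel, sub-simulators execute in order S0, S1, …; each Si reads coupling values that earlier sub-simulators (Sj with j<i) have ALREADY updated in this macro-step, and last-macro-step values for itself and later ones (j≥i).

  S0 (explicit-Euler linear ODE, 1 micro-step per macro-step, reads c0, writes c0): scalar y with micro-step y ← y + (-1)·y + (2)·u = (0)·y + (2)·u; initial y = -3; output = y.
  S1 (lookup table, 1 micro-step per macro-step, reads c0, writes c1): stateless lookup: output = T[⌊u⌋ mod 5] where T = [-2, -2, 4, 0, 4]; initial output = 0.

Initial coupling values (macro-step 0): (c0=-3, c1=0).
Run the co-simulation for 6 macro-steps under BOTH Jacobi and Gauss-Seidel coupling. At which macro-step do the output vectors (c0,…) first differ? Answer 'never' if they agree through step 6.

first divergence at macro-step: 2

[Jacobi] macro 1: S0 reads c0=-3 → after 1×micro: -6; S1 reads c0=-3 → after 1×micro: 4 ⇒ (c0=-6, c1=4)
[Jacobi] macro 2: S0 reads c0=-6 → after 1×micro: -12; S1 reads c0=-6 → after 1×micro: 4 ⇒ (c0=-12, c1=4)
[Jacobi] macro 3: S0 reads c0=-12 → after 1×micro: -24; S1 reads c0=-12 → after 1×micro: 0 ⇒ (c0=-24, c1=0)
[Jacobi] macro 4: S0 reads c0=-24 → after 1×micro: -48; S1 reads c0=-24 → after 1×micro: -2 ⇒ (c0=-48, c1=-2)
[Jacobi] macro 5: S0 reads c0=-48 → after 1×micro: -96; S1 reads c0=-48 → after 1×micro: 4 ⇒ (c0=-96, c1=4)
[Jacobi] macro 6: S0 reads c0=-96 → after 1×micro: -192; S1 reads c0=-96 → after 1×micro: 4 ⇒ (c0=-192, c1=4)
[Gauss-Seidel] macro 1: S0 reads c0=-3 → after 1×micro: -6; S1 reads c0=-6 → after 1×micro: 4 ⇒ (c0=-6, c1=4)
[Gauss-Seidel] macro 2: S0 reads c0=-6 → after 1×micro: -12; S1 reads c0=-12 → after 1×micro: 0 ⇒ (c0=-12, c1=0)
[Gauss-Seidel] macro 3: S0 reads c0=-12 → after 1×micro: -24; S1 reads c0=-24 → after 1×micro: -2 ⇒ (c0=-24, c1=-2)
[Gauss-Seidel] macro 4: S0 reads c0=-24 → after 1×micro: -48; S1 reads c0=-48 → after 1×micro: 4 ⇒ (c0=-48, c1=4)
[Gauss-Seidel] macro 5: S0 reads c0=-48 → after 1×micro: -96; S1 reads c0=-96 → after 1×micro: 4 ⇒ (c0=-96, c1=4)
[Gauss-Seidel] macro 6: S0 reads c0=-96 → after 1×micro: -192; S1 reads c0=-192 → after 1×micro: 0 ⇒ (c0=-192, c1=0)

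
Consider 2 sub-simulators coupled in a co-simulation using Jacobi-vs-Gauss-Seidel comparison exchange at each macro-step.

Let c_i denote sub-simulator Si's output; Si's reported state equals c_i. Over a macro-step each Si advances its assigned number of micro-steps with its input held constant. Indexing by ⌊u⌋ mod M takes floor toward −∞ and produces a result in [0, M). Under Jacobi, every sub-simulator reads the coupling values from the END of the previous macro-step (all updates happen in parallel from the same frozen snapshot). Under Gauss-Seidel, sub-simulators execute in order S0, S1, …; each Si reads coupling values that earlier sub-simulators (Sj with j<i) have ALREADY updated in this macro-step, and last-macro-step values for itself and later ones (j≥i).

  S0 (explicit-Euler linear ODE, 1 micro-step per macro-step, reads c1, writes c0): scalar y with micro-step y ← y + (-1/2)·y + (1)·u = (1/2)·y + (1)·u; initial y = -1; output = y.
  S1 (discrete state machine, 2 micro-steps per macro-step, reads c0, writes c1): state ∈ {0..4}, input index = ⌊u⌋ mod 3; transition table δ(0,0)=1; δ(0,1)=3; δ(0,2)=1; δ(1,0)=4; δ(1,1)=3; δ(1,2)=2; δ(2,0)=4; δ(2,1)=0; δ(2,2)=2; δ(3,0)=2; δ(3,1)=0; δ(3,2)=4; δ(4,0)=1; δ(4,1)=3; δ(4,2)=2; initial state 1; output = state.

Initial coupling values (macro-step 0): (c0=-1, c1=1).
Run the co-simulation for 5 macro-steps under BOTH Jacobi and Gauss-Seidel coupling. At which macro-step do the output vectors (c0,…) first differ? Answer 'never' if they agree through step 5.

[Jacobi] macro 1: S0 reads c1=1 → after 1×micro: 1/2; S1 reads c0=-1 → after 2×micro: 2 ⇒ (c0=1/2, c1=2)
[Jacobi] macro 2: S0 reads c1=2 → after 1×micro: 9/4; S1 reads c0=1/2 → after 2×micro: 1 ⇒ (c0=9/4, c1=1)
[Jacobi] macro 3: S0 reads c1=1 → after 1×micro: 17/8; S1 reads c0=9/4 → after 2×micro: 2 ⇒ (c0=17/8, c1=2)
[Jacobi] macro 4: S0 reads c1=2 → after 1×micro: 49/16; S1 reads c0=17/8 → after 2×micro: 2 ⇒ (c0=49/16, c1=2)
[Jacobi] macro 5: S0 reads c1=2 → after 1×micro: 113/32; S1 reads c0=49/16 → after 2×micro: 1 ⇒ (c0=113/32, c1=1)
[Gauss-Seidel] macro 1: S0 reads c1=1 → after 1×micro: 1/2; S1 reads c0=1/2 → after 2×micro: 1 ⇒ (c0=1/2, c1=1)
[Gauss-Seidel] macro 2: S0 reads c1=1 → after 1×micro: 5/4; S1 reads c0=5/4 → after 2×micro: 0 ⇒ (c0=5/4, c1=0)
[Gauss-Seidel] macro 3: S0 reads c1=0 → after 1×micro: 5/8; S1 reads c0=5/8 → after 2×micro: 4 ⇒ (c0=5/8, c1=4)
[Gauss-Seidel] macro 4: S0 reads c1=4 → after 1×micro: 69/16; S1 reads c0=69/16 → after 2×micro: 0 ⇒ (c0=69/16, c1=0)
[Gauss-Seidel] macro 5: S0 reads c1=0 → after 1×micro: 69/32; S1 reads c0=69/32 → after 2×micro: 2 ⇒ (c0=69/32, c1=2)

first divergence at macro-step: 1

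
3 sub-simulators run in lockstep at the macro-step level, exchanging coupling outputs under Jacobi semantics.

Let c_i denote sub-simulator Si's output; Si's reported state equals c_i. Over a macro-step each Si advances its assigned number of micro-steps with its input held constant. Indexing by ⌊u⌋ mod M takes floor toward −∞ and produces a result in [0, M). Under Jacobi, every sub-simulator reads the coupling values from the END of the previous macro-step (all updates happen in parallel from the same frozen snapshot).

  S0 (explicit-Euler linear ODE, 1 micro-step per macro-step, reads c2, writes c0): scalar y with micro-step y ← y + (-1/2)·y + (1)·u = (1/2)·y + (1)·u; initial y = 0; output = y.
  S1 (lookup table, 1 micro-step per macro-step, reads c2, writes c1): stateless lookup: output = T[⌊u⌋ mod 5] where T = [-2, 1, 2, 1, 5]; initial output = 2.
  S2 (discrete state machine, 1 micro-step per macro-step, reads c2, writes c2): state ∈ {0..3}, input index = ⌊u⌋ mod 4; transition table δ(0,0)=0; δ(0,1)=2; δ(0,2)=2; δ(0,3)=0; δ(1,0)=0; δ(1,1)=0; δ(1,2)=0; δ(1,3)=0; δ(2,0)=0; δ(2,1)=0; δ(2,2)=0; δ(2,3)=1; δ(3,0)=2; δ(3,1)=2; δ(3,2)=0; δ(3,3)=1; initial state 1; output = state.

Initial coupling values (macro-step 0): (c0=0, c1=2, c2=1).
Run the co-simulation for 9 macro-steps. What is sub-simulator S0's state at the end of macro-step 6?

macro 1: S0 reads c2=1 → after 1×micro: 1; S1 reads c2=1 → after 1×micro: 1; S2 reads c2=1 → after 1×micro: 0 ⇒ (c0=1, c1=1, c2=0)
macro 2: S0 reads c2=0 → after 1×micro: 1/2; S1 reads c2=0 → after 1×micro: -2; S2 reads c2=0 → after 1×micro: 0 ⇒ (c0=1/2, c1=-2, c2=0)
macro 3: S0 reads c2=0 → after 1×micro: 1/4; S1 reads c2=0 → after 1×micro: -2; S2 reads c2=0 → after 1×micro: 0 ⇒ (c0=1/4, c1=-2, c2=0)
macro 4: S0 reads c2=0 → after 1×micro: 1/8; S1 reads c2=0 → after 1×micro: -2; S2 reads c2=0 → after 1×micro: 0 ⇒ (c0=1/8, c1=-2, c2=0)
macro 5: S0 reads c2=0 → after 1×micro: 1/16; S1 reads c2=0 → after 1×micro: -2; S2 reads c2=0 → after 1×micro: 0 ⇒ (c0=1/16, c1=-2, c2=0)
macro 6: S0 reads c2=0 → after 1×micro: 1/32; S1 reads c2=0 → after 1×micro: -2; S2 reads c2=0 → after 1×micro: 0 ⇒ (c0=1/32, c1=-2, c2=0)
macro 7: S0 reads c2=0 → after 1×micro: 1/64; S1 reads c2=0 → after 1×micro: -2; S2 reads c2=0 → after 1×micro: 0 ⇒ (c0=1/64, c1=-2, c2=0)
macro 8: S0 reads c2=0 → after 1×micro: 1/128; S1 reads c2=0 → after 1×micro: -2; S2 reads c2=0 → after 1×micro: 0 ⇒ (c0=1/128, c1=-2, c2=0)
macro 9: S0 reads c2=0 → after 1×micro: 1/256; S1 reads c2=0 → after 1×micro: -2; S2 reads c2=0 → after 1×micro: 0 ⇒ (c0=1/256, c1=-2, c2=0)

S0 state at macro-step 6 = 1/32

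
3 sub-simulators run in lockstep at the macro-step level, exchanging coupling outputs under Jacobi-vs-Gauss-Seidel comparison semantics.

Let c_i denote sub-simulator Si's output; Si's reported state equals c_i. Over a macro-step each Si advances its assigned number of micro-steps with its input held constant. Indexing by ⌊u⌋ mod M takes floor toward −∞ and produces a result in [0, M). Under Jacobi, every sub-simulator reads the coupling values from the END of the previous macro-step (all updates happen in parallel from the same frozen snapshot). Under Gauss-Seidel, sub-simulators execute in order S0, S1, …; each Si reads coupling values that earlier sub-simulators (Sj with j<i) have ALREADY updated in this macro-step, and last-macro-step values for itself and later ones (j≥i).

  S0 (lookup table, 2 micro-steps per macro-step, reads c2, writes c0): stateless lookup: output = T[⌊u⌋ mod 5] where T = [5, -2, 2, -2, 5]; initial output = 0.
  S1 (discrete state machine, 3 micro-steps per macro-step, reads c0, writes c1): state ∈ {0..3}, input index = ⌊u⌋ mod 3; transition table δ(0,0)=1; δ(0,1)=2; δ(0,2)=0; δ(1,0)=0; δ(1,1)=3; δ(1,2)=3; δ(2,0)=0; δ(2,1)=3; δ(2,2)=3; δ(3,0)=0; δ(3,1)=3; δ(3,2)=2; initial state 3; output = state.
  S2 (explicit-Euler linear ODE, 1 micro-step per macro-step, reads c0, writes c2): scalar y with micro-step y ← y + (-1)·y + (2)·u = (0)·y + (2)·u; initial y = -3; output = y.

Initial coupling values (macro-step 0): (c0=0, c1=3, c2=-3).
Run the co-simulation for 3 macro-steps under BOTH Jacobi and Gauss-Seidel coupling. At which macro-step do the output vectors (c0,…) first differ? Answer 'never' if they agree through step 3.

first divergence at macro-step: 1

[Jacobi] macro 1: S0 reads c2=-3 → after 2×micro: 2; S1 reads c0=0 → after 3×micro: 0; S2 reads c0=0 → after 1×micro: 0 ⇒ (c0=2, c1=0, c2=0)
[Jacobi] macro 2: S0 reads c2=0 → after 2×micro: 5; S1 reads c0=2 → after 3×micro: 0; S2 reads c0=2 → after 1×micro: 4 ⇒ (c0=5, c1=0, c2=4)
[Jacobi] macro 3: S0 reads c2=4 → after 2×micro: 5; S1 reads c0=5 → after 3×micro: 0; S2 reads c0=5 → after 1×micro: 10 ⇒ (c0=5, c1=0, c2=10)
[Gauss-Seidel] macro 1: S0 reads c2=-3 → after 2×micro: 2; S1 reads c0=2 → after 3×micro: 2; S2 reads c0=2 → after 1×micro: 4 ⇒ (c0=2, c1=2, c2=4)
[Gauss-Seidel] macro 2: S0 reads c2=4 → after 2×micro: 5; S1 reads c0=5 → after 3×micro: 3; S2 reads c0=5 → after 1×micro: 10 ⇒ (c0=5, c1=3, c2=10)
[Gauss-Seidel] macro 3: S0 reads c2=10 → after 2×micro: 5; S1 reads c0=5 → after 3×micro: 2; S2 reads c0=5 → after 1×micro: 10 ⇒ (c0=5, c1=2, c2=10)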